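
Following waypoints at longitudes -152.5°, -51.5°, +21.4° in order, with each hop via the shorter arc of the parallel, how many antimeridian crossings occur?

Leg 1: -152.5° → -51.5°, shortest Δλ = 101.0° (east) — does not cross 180°.
Leg 2: -51.5° → +21.4°, shortest Δλ = 72.9° (east) — does not cross 180°.
Total crossings: 0.

0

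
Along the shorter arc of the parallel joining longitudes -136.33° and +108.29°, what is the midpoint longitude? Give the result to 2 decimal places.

Signed shortest Δλ from -136.33° to +108.29° is -115.38°.
Midpoint longitude = -136.33° + (-115.38°)/2 = -136.33° − 57.69° = -194.02°.
Normalise into (−180°, 180°]: +165.98°.
(The naïve average (-136.33 + +108.29)/2 = -14.02° is on the wrong side of the globe.)

+165.98°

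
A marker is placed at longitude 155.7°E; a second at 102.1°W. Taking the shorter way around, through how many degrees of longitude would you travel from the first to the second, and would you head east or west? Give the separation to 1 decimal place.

102.2° east

Raw difference: -102.1 − 155.7 = -257.8°.
Normalise into (−180°, 180°]: -257.8° + 360° = 102.2°.
Positive ⇒ the second point lies to the east; separation 102.2°.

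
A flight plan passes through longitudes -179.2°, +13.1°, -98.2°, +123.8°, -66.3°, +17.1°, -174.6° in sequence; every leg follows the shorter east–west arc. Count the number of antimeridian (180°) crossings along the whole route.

Leg 1: -179.2° → +13.1°, shortest Δλ = -167.7° (west) — crosses 180°.
Leg 2: +13.1° → -98.2°, shortest Δλ = -111.3° (west) — does not cross 180°.
Leg 3: -98.2° → +123.8°, shortest Δλ = -138.0° (west) — crosses 180°.
Leg 4: +123.8° → -66.3°, shortest Δλ = 169.9° (east) — crosses 180°.
Leg 5: -66.3° → +17.1°, shortest Δλ = 83.4° (east) — does not cross 180°.
Leg 6: +17.1° → -174.6°, shortest Δλ = 168.3° (east) — crosses 180°.
Total crossings: 4.

4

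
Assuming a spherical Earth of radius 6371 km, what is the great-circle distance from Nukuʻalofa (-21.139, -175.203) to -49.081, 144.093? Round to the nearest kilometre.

4741 km

Δλ = 144.093 − -175.203 = 319.296°; wrapped into (−180°, 180°]: -40.704°.
Δφ = -49.081 − -21.139 = -27.942°.
a = sin²(Δφ/2) + cos φ₁ · cos φ₂ · sin²(Δλ/2) = 0.132183.
c = 2·atan2(√a, √(1−a)) = 0.74419 rad → d = 6371·c ≈ 4741.25 km.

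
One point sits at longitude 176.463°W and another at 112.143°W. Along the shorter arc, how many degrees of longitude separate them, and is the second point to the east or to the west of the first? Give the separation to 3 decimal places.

Raw difference: -112.143 − -176.463 = 64.32°.
Normalise into (−180°, 180°]: 64.32° stays 64.32°.
Positive ⇒ the second point lies to the east; separation 64.320°.

64.320° east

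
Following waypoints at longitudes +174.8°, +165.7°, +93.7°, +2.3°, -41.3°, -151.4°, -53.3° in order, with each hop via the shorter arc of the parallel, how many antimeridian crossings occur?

Leg 1: +174.8° → +165.7°, shortest Δλ = -9.1° (west) — does not cross 180°.
Leg 2: +165.7° → +93.7°, shortest Δλ = -72.0° (west) — does not cross 180°.
Leg 3: +93.7° → +2.3°, shortest Δλ = -91.4° (west) — does not cross 180°.
Leg 4: +2.3° → -41.3°, shortest Δλ = -43.6° (west) — does not cross 180°.
Leg 5: -41.3° → -151.4°, shortest Δλ = -110.1° (west) — does not cross 180°.
Leg 6: -151.4° → -53.3°, shortest Δλ = 98.1° (east) — does not cross 180°.
Total crossings: 0.

0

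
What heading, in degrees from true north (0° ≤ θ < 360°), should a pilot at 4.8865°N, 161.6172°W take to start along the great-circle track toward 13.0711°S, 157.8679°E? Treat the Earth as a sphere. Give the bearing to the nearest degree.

245°

Δλ = 157.8679 − -161.6172 = 319.4851°; wrapped into (−180°, 180°]: -40.5149°.
θ = atan2( sin Δλ · cos φ₂ , cos φ₁ · sin φ₂ − sin φ₁ · cos φ₂ · cos Δλ )
  = atan2(-0.63281, -0.28842) = -114.502° → normalised to [0°, 360°): 245.498°.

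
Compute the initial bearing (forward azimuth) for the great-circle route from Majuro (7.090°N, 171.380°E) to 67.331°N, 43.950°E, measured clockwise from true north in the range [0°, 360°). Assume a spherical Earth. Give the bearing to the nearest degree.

Δλ = 43.950 − 171.380 = -127.430°.
θ = atan2( sin Δλ · cos φ₂ , cos φ₁ · sin φ₂ − sin φ₁ · cos φ₂ · cos Δλ )
  = atan2(-0.30605, 0.94460) = -17.952° → normalised to [0°, 360°): 342.048°.

342°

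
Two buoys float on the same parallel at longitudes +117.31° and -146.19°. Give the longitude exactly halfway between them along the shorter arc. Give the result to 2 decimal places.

Signed shortest Δλ from +117.31° to -146.19° is +96.50°.
Midpoint longitude = +117.31° + (+96.50°)/2 = +117.31° + 48.25° = +165.56°.
(The naïve average (+117.31 + -146.19)/2 = -14.44° is on the wrong side of the globe.)

+165.56°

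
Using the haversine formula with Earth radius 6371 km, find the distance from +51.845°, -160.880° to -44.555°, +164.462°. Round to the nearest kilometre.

11223 km

Δλ = 164.462 − -160.880 = 325.342°; wrapped into (−180°, 180°]: -34.658°.
Δφ = -44.555 − 51.845 = -96.400°.
a = sin²(Δφ/2) + cos φ₁ · cos φ₂ · sin²(Δλ/2) = 0.594791.
c = 2·atan2(√a, √(1−a)) = 1.76153 rad → d = 6371·c ≈ 11222.72 km.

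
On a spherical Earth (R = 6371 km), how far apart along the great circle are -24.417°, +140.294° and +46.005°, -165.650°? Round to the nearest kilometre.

Δλ = -165.650 − 140.294 = -305.944°; wrapped into (−180°, 180°]: 54.056°.
Δφ = 46.005 − -24.417 = 70.422°.
a = sin²(Δφ/2) + cos φ₁ · cos φ₂ · sin²(Δλ/2) = 0.463062.
c = 2·atan2(√a, √(1−a)) = 1.49685 rad → d = 6371·c ≈ 9536.45 km.

9536 km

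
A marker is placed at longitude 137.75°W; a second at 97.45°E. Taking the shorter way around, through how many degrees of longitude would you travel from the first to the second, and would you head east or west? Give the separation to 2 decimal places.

Raw difference: 97.45 − -137.75 = 235.2°.
Normalise into (−180°, 180°]: 235.2° − 360° = -124.8°.
Negative ⇒ the second point lies to the west; separation 124.80°.

124.80° west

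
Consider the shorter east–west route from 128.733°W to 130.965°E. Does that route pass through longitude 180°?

Yes

Naïve |130.965 − -128.733| = 259.698° > 180°, so the shorter arc goes the other way round — across 180°.
Signed shortest Δλ = ((130.965 − -128.733 + 180) mod 360) − 180 = -100.302°.
Going west by 100.302° from -128.733° passes through 180° before reaching +130.965°.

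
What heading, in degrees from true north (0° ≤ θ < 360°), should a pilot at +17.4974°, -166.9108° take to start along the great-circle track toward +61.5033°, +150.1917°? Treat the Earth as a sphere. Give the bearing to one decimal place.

Δλ = 150.1917 − -166.9108 = 317.1025°; wrapped into (−180°, 180°]: -42.8975°.
θ = atan2( sin Δλ · cos φ₂ , cos φ₁ · sin φ₂ − sin φ₁ · cos φ₂ · cos Δλ )
  = atan2(-0.32476, 0.73309) = -23.893° → normalised to [0°, 360°): 336.107°.

336.1°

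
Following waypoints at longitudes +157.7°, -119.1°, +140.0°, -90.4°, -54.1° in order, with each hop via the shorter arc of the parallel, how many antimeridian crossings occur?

Leg 1: +157.7° → -119.1°, shortest Δλ = 83.2° (east) — crosses 180°.
Leg 2: -119.1° → +140.0°, shortest Δλ = -100.9° (west) — crosses 180°.
Leg 3: +140.0° → -90.4°, shortest Δλ = 129.6° (east) — crosses 180°.
Leg 4: -90.4° → -54.1°, shortest Δλ = 36.3° (east) — does not cross 180°.
Total crossings: 3.

3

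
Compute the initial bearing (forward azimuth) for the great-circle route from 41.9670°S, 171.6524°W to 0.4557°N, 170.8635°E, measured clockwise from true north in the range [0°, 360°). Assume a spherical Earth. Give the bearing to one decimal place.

Δλ = 170.8635 − -171.6524 = 342.5159°; wrapped into (−180°, 180°]: -17.4841°.
θ = atan2( sin Δλ · cos φ₂ , cos φ₁ · sin φ₂ − sin φ₁ · cos φ₂ · cos Δλ )
  = atan2(-0.30043, 0.64370) = -25.020° → normalised to [0°, 360°): 334.980°.

335.0°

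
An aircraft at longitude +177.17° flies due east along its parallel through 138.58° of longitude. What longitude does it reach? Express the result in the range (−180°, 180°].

Start at +177.17°; shift +138.58° → +315.75°.
+315.75° lies outside (−180°, 180°]; subtract 360° → -44.25°.

-44.25°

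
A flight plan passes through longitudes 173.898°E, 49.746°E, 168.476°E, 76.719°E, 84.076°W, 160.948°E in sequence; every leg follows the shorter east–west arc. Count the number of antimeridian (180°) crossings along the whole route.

1

Leg 1: +173.898° → +49.746°, shortest Δλ = -124.152° (west) — does not cross 180°.
Leg 2: +49.746° → +168.476°, shortest Δλ = 118.73° (east) — does not cross 180°.
Leg 3: +168.476° → +76.719°, shortest Δλ = -91.757° (west) — does not cross 180°.
Leg 4: +76.719° → -84.076°, shortest Δλ = -160.795° (west) — does not cross 180°.
Leg 5: -84.076° → +160.948°, shortest Δλ = -114.976° (west) — crosses 180°.
Total crossings: 1.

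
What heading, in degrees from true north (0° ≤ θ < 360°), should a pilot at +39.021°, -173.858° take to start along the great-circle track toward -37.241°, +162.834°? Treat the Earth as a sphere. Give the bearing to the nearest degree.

199°

Δλ = 162.834 − -173.858 = 336.692°; wrapped into (−180°, 180°]: -23.308°.
θ = atan2( sin Δλ · cos φ₂ , cos φ₁ · sin φ₂ − sin φ₁ · cos φ₂ · cos Δλ )
  = atan2(-0.31499, -0.93049) = -161.298° → normalised to [0°, 360°): 198.702°.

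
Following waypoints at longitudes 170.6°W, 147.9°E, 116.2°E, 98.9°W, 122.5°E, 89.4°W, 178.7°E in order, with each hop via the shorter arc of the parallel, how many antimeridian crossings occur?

5

Leg 1: -170.6° → +147.9°, shortest Δλ = -41.5° (west) — crosses 180°.
Leg 2: +147.9° → +116.2°, shortest Δλ = -31.7° (west) — does not cross 180°.
Leg 3: +116.2° → -98.9°, shortest Δλ = 144.9° (east) — crosses 180°.
Leg 4: -98.9° → +122.5°, shortest Δλ = -138.6° (west) — crosses 180°.
Leg 5: +122.5° → -89.4°, shortest Δλ = 148.1° (east) — crosses 180°.
Leg 6: -89.4° → +178.7°, shortest Δλ = -91.9° (west) — crosses 180°.
Total crossings: 5.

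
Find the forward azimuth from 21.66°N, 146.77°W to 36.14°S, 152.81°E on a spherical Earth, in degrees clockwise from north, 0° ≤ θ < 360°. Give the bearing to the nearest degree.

225°

Δλ = 152.81 − -146.77 = 299.58°; wrapped into (−180°, 180°]: -60.42°.
θ = atan2( sin Δλ · cos φ₂ , cos φ₁ · sin φ₂ − sin φ₁ · cos φ₂ · cos Δλ )
  = atan2(-0.70232, -0.69526) = -134.710° → normalised to [0°, 360°): 225.290°.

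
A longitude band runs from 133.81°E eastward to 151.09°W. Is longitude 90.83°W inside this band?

No

Band width going east from +133.81° to -151.09°: ((-151.09 − 133.81) mod 360) = 75.10°.
Offset of -90.83° east of the west edge: ((-90.83 − 133.81) mod 360) = 135.36°.
135.36° > 75.10° ⇒ outside.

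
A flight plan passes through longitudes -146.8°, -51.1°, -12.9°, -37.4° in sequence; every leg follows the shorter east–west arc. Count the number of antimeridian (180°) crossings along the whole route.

0

Leg 1: -146.8° → -51.1°, shortest Δλ = 95.7° (east) — does not cross 180°.
Leg 2: -51.1° → -12.9°, shortest Δλ = 38.2° (east) — does not cross 180°.
Leg 3: -12.9° → -37.4°, shortest Δλ = -24.5° (west) — does not cross 180°.
Total crossings: 0.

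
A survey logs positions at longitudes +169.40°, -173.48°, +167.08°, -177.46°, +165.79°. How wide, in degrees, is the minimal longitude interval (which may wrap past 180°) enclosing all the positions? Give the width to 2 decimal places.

Sort the longitudes: -177.46°, -173.48°, +165.79°, +167.08°, +169.40°.
Eastward gaps between consecutive values (wrapping around): 3.98°, 339.27°, 1.29°, 2.32°, 13.14°.
Largest gap = 339.27° ⇒ minimal covering band is its complement: 360° − 339.27° = 20.73°.
Band runs from +165.79° eastward to -173.48°, crossing the antimeridian.

20.73°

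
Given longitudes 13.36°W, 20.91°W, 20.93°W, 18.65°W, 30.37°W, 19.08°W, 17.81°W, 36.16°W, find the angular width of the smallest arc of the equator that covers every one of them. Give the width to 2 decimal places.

Sort the longitudes: -36.16°, -30.37°, -20.93°, -20.91°, -19.08°, -18.65°, -17.81°, -13.36°.
Eastward gaps between consecutive values (wrapping around): 5.79°, 9.44°, 0.02°, 1.83°, 0.43°, 0.84°, 4.45°, 337.20°.
Largest gap = 337.20° ⇒ minimal covering band is its complement: 360° − 337.20° = 22.80°.
Band runs from -36.16° eastward to -13.36°.

22.80°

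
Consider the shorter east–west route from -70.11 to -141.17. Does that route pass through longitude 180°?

No

Signed shortest Δλ = ((-141.17 − -70.11 + 180) mod 360) − 180 = -71.06°.
Going west by 71.06° from -70.11° reaches -141.17° without touching 180°.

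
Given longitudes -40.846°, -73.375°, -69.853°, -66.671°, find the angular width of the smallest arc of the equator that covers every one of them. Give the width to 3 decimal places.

32.529°

Sort the longitudes: -73.375°, -69.853°, -66.671°, -40.846°.
Eastward gaps between consecutive values (wrapping around): 3.522°, 3.182°, 25.825°, 327.471°.
Largest gap = 327.471° ⇒ minimal covering band is its complement: 360° − 327.471° = 32.529°.
Band runs from -73.375° eastward to -40.846°.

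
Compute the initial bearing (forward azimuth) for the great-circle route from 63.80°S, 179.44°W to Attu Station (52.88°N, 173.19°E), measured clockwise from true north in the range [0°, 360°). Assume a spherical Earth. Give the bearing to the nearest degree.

Δλ = 173.19 − -179.44 = 352.63°; wrapped into (−180°, 180°]: -7.37°.
θ = atan2( sin Δλ · cos φ₂ , cos φ₁ · sin φ₂ − sin φ₁ · cos φ₂ · cos Δλ )
  = atan2(-0.07741, 0.88905) = -4.976° → normalised to [0°, 360°): 355.024°.

355°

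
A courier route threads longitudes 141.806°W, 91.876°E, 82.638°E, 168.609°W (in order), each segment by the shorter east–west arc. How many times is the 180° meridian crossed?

Leg 1: -141.806° → +91.876°, shortest Δλ = -126.318° (west) — crosses 180°.
Leg 2: +91.876° → +82.638°, shortest Δλ = -9.238° (west) — does not cross 180°.
Leg 3: +82.638° → -168.609°, shortest Δλ = 108.753° (east) — crosses 180°.
Total crossings: 2.

2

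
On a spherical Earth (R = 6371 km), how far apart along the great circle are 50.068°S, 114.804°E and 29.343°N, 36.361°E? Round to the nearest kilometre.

Δλ = 36.361 − 114.804 = -78.443°.
Δφ = 29.343 − -50.068 = 79.411°.
a = sin²(Δφ/2) + cos φ₁ · cos φ₂ · sin²(Δλ/2) = 0.631833.
c = 2·atan2(√a, √(1−a)) = 1.83762 rad → d = 6371·c ≈ 11707.46 km.

11707 km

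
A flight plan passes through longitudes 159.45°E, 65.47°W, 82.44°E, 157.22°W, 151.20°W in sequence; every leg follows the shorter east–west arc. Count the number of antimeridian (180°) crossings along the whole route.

Leg 1: +159.45° → -65.47°, shortest Δλ = 135.08° (east) — crosses 180°.
Leg 2: -65.47° → +82.44°, shortest Δλ = 147.91° (east) — does not cross 180°.
Leg 3: +82.44° → -157.22°, shortest Δλ = 120.34° (east) — crosses 180°.
Leg 4: -157.22° → -151.20°, shortest Δλ = 6.02° (east) — does not cross 180°.
Total crossings: 2.

2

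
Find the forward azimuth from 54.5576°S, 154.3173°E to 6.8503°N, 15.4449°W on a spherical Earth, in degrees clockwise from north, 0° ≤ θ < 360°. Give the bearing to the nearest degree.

194°

Δλ = -15.4449 − 154.3173 = -169.7622°.
θ = atan2( sin Δλ · cos φ₂ , cos φ₁ · sin φ₂ − sin φ₁ · cos φ₂ · cos Δλ )
  = atan2(-0.17647, -0.72684) = -166.354° → normalised to [0°, 360°): 193.646°.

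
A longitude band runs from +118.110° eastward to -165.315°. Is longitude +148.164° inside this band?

Band width going east from +118.110° to -165.315°: ((-165.315 − 118.110) mod 360) = 76.575°.
Offset of +148.164° east of the west edge: ((148.164 − 118.110) mod 360) = 30.054°.
30.054° ≤ 76.575° ⇒ inside.

Yes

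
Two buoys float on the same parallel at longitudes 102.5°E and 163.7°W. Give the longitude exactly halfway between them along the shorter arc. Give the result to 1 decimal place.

149.4°E

Signed shortest Δλ from +102.5° to -163.7° is +93.8°.
Midpoint longitude = +102.5° + (+93.8°)/2 = +102.5° + 46.9° = +149.4°.
(The naïve average (+102.5 + -163.7)/2 = -30.6° is on the wrong side of the globe.)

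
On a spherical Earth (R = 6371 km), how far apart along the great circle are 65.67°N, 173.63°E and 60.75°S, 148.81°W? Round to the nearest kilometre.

Δλ = -148.81 − 173.63 = -322.44°; wrapped into (−180°, 180°]: 37.56°.
Δφ = -60.75 − 65.67 = -126.42°.
a = sin²(Δφ/2) + cos φ₁ · cos φ₂ · sin²(Δλ/2) = 0.817714.
c = 2·atan2(√a, √(1−a)) = 2.25936 rad → d = 6371·c ≈ 14394.37 km.

14394 km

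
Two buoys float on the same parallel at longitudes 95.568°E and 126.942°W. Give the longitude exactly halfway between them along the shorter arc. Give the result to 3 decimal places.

Signed shortest Δλ from +95.568° to -126.942° is +137.490°.
Midpoint longitude = +95.568° + (+137.490°)/2 = +95.568° + 68.745° = +164.313°.
(The naïve average (+95.568 + -126.942)/2 = -15.687° is on the wrong side of the globe.)

164.313°E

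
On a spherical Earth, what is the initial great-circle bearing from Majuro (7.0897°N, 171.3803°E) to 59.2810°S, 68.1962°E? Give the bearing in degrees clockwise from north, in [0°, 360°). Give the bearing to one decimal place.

210.7°

Δλ = 68.1962 − 171.3803 = -103.1841°.
θ = atan2( sin Δλ · cos φ₂ , cos φ₁ · sin φ₂ − sin φ₁ · cos φ₂ · cos Δλ )
  = atan2(-0.49736, -0.83873) = -149.332° → normalised to [0°, 360°): 210.668°.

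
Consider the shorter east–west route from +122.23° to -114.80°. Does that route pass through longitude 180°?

Naïve |-114.80 − 122.23| = 237.03° > 180°, so the shorter arc goes the other way round — across 180°.
Signed shortest Δλ = ((-114.80 − 122.23 + 180) mod 360) − 180 = 122.97°.
Going east by 122.97° from +122.23° passes through 180° before reaching -114.80°.

Yes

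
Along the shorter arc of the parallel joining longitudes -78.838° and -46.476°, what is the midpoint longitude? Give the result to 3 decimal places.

-62.657°

Signed shortest Δλ from -78.838° to -46.476° is +32.362°.
Midpoint longitude = -78.838° + (+32.362°)/2 = -78.838° + 16.181° = -62.657°.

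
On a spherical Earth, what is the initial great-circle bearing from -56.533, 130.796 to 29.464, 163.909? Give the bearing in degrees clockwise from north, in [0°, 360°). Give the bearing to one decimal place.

28.4°

Δλ = 163.909 − 130.796 = 33.113°.
θ = atan2( sin Δλ · cos φ₂ , cos φ₁ · sin φ₂ − sin φ₁ · cos φ₂ · cos Δλ )
  = atan2(0.47564, 0.87960) = 28.402° → normalised to [0°, 360°): 28.402°.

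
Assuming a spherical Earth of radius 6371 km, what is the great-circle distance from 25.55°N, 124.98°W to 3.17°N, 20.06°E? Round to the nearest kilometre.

Δλ = 20.06 − -124.98 = 145.04°.
Δφ = 3.17 − 25.55 = -22.38°.
a = sin²(Δφ/2) + cos φ₁ · cos φ₂ · sin²(Δλ/2) = 0.857213.
c = 2·atan2(√a, √(1−a)) = 2.36660 rad → d = 6371·c ≈ 15077.61 km.

15078 km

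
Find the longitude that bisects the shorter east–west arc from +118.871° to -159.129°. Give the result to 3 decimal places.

Signed shortest Δλ from +118.871° to -159.129° is +82.000°.
Midpoint longitude = +118.871° + (+82.000°)/2 = +118.871° + 41.000° = +159.871°.
(The naïve average (+118.871 + -159.129)/2 = -20.129° is on the wrong side of the globe.)

+159.871°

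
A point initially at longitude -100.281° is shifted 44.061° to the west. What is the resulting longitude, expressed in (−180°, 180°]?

-144.342°

Start at -100.281°; shift −44.061° → -144.342°.
-144.342° already lies in (−180°, 180°].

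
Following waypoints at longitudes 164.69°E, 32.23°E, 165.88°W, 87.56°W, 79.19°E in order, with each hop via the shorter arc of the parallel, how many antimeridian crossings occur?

1

Leg 1: +164.69° → +32.23°, shortest Δλ = -132.46° (west) — does not cross 180°.
Leg 2: +32.23° → -165.88°, shortest Δλ = 161.89° (east) — crosses 180°.
Leg 3: -165.88° → -87.56°, shortest Δλ = 78.32° (east) — does not cross 180°.
Leg 4: -87.56° → +79.19°, shortest Δλ = 166.75° (east) — does not cross 180°.
Total crossings: 1.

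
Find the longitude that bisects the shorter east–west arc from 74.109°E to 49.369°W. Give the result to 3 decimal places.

Signed shortest Δλ from +74.109° to -49.369° is -123.478°.
Midpoint longitude = +74.109° + (-123.478°)/2 = +74.109° − 61.739° = +12.370°.

12.370°E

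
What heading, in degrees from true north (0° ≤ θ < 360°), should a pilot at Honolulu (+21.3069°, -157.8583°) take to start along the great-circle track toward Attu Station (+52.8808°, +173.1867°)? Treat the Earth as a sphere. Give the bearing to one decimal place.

Δλ = 173.1867 − -157.8583 = 331.0450°; wrapped into (−180°, 180°]: -28.9550°.
θ = atan2( sin Δλ · cos φ₂ , cos φ₁ · sin φ₂ − sin φ₁ · cos φ₂ · cos Δλ )
  = atan2(-0.29216, 0.55101) = -27.933° → normalised to [0°, 360°): 332.067°.

332.1°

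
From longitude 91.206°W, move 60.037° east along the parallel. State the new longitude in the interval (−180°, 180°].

31.169°W

Start at -91.206°; shift +60.037° → -31.169°.
-31.169° already lies in (−180°, 180°].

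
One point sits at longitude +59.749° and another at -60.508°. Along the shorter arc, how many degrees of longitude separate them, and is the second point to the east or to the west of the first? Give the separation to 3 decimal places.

Raw difference: -60.508 − 59.749 = -120.257°.
Normalise into (−180°, 180°]: -120.257° stays -120.257°.
Negative ⇒ the second point lies to the west; separation 120.257°.

120.257° west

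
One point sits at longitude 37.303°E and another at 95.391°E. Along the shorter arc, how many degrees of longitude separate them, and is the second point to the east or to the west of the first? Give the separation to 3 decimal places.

Raw difference: 95.391 − 37.303 = 58.088°.
Normalise into (−180°, 180°]: 58.088° stays 58.088°.
Positive ⇒ the second point lies to the east; separation 58.088°.

58.088° east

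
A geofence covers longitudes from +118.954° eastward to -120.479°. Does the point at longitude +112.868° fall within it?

No

Band width going east from +118.954° to -120.479°: ((-120.479 − 118.954) mod 360) = 120.567°.
Offset of +112.868° east of the west edge: ((112.868 − 118.954) mod 360) = 353.914°.
353.914° > 120.567° ⇒ outside.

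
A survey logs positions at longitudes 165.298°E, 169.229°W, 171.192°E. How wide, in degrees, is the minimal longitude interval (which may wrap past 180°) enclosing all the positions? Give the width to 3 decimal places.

25.473°

Sort the longitudes: -169.229°, +165.298°, +171.192°.
Eastward gaps between consecutive values (wrapping around): 334.527°, 5.894°, 19.579°.
Largest gap = 334.527° ⇒ minimal covering band is its complement: 360° − 334.527° = 25.473°.
Band runs from +165.298° eastward to -169.229°, crossing the antimeridian.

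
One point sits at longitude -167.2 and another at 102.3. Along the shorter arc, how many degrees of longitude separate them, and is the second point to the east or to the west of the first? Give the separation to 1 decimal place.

90.5° west

Raw difference: 102.3 − -167.2 = 269.5°.
Normalise into (−180°, 180°]: 269.5° − 360° = -90.5°.
Negative ⇒ the second point lies to the west; separation 90.5°.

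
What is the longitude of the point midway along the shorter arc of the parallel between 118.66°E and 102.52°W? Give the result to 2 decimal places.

171.93°W

Signed shortest Δλ from +118.66° to -102.52° is +138.82°.
Midpoint longitude = +118.66° + (+138.82°)/2 = +118.66° + 69.41° = +188.07°.
Normalise into (−180°, 180°]: -171.93°.
(The naïve average (+118.66 + -102.52)/2 = 8.07° is on the wrong side of the globe.)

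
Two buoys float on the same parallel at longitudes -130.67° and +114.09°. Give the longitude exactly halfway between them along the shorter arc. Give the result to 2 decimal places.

Signed shortest Δλ from -130.67° to +114.09° is -115.24°.
Midpoint longitude = -130.67° + (-115.24°)/2 = -130.67° − 57.62° = -188.29°.
Normalise into (−180°, 180°]: +171.71°.
(The naïve average (-130.67 + +114.09)/2 = -8.29° is on the wrong side of the globe.)

+171.71°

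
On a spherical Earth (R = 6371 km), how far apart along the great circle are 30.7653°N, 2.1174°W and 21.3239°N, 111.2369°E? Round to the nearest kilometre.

Δλ = 111.2369 − -2.1174 = 113.3543°.
Δφ = 21.3239 − 30.7653 = -9.4414°.
a = sin²(Δφ/2) + cos φ₁ · cos φ₂ · sin²(Δλ/2) = 0.565649.
c = 2·atan2(√a, √(1−a)) = 1.70248 rad → d = 6371·c ≈ 10846.47 km.

10846 km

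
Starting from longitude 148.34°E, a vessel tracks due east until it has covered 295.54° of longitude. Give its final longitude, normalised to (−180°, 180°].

Start at +148.34°; shift +295.54° → +443.88°.
+443.88° lies outside (−180°, 180°]; subtract 360° → +83.88°.

83.88°E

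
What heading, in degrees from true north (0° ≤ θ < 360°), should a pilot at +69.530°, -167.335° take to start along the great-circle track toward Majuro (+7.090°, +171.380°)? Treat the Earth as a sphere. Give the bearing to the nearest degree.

204°

Δλ = 171.380 − -167.335 = 338.715°; wrapped into (−180°, 180°]: -21.285°.
θ = atan2( sin Δλ · cos φ₂ , cos φ₁ · sin φ₂ − sin φ₁ · cos φ₂ · cos Δλ )
  = atan2(-0.36023, -0.82311) = -156.364° → normalised to [0°, 360°): 203.636°.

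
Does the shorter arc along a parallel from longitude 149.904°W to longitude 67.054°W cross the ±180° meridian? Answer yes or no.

Signed shortest Δλ = ((-67.054 − -149.904 + 180) mod 360) − 180 = 82.85°.
Going east by 82.85° from -149.904° reaches -67.054° without touching 180°.

No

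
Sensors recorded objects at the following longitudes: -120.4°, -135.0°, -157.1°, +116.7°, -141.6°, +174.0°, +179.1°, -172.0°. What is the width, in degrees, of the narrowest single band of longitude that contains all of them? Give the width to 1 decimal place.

Sort the longitudes: -172.0°, -157.1°, -141.6°, -135.0°, -120.4°, +116.7°, +174.0°, +179.1°.
Eastward gaps between consecutive values (wrapping around): 14.9°, 15.5°, 6.6°, 14.6°, 237.1°, 57.3°, 5.1°, 8.9°.
Largest gap = 237.1° ⇒ minimal covering band is its complement: 360° − 237.1° = 122.9°.
Band runs from +116.7° eastward to -120.4°, crossing the antimeridian.

122.9°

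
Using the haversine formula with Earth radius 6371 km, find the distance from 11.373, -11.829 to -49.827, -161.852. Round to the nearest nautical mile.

Δλ = -161.852 − -11.829 = -150.023°.
Δφ = -49.827 − 11.373 = -61.200°.
a = sin²(Δφ/2) + cos φ₁ · cos φ₂ · sin²(Δλ/2) = 0.849252.
c = 2·atan2(√a, √(1−a)) = 2.34410 rad → d = 6371·c ≈ 14934.28 km ≈ 8063.86 nmi.

8064 nmi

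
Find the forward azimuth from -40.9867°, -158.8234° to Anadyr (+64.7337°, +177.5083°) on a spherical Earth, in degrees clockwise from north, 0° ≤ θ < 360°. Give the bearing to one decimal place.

Δλ = 177.5083 − -158.8234 = 336.3317°; wrapped into (−180°, 180°]: -23.6683°.
θ = atan2( sin Δλ · cos φ₂ , cos φ₁ · sin φ₂ − sin φ₁ · cos φ₂ · cos Δλ )
  = atan2(-0.17135, 0.93905) = -10.341° → normalised to [0°, 360°): 349.659°.

349.7°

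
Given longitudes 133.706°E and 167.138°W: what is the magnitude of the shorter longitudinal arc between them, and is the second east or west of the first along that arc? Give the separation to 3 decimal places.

Raw difference: -167.138 − 133.706 = -300.844°.
Normalise into (−180°, 180°]: -300.844° + 360° = 59.156°.
Positive ⇒ the second point lies to the east; separation 59.156°.

59.156° east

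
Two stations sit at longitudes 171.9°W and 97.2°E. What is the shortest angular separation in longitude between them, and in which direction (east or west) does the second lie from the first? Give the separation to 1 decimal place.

Raw difference: 97.2 − -171.9 = 269.1°.
Normalise into (−180°, 180°]: 269.1° − 360° = -90.9°.
Negative ⇒ the second point lies to the west; separation 90.9°.

90.9° west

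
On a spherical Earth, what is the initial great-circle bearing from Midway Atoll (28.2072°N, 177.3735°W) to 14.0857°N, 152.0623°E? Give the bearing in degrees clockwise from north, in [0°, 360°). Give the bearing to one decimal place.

Δλ = 152.0623 − -177.3735 = 329.4358°; wrapped into (−180°, 180°]: -30.5642°.
θ = atan2( sin Δλ · cos φ₂ , cos φ₁ · sin φ₂ − sin φ₁ · cos φ₂ · cos Δλ )
  = atan2(-0.49321, -0.18028) = -110.079° → normalised to [0°, 360°): 249.921°.

249.9°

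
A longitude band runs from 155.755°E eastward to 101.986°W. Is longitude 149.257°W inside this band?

Band width going east from +155.755° to -101.986°: ((-101.986 − 155.755) mod 360) = 102.259°.
Offset of -149.257° east of the west edge: ((-149.257 − 155.755) mod 360) = 54.988°.
54.988° ≤ 102.259° ⇒ inside.

Yes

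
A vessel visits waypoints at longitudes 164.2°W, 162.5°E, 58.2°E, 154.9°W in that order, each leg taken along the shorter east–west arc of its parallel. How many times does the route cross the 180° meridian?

2

Leg 1: -164.2° → +162.5°, shortest Δλ = -33.3° (west) — crosses 180°.
Leg 2: +162.5° → +58.2°, shortest Δλ = -104.3° (west) — does not cross 180°.
Leg 3: +58.2° → -154.9°, shortest Δλ = 146.9° (east) — crosses 180°.
Total crossings: 2.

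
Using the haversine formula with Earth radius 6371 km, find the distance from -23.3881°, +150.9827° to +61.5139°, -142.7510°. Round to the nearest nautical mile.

6001 nmi

Δλ = -142.7510 − 150.9827 = -293.7337°; wrapped into (−180°, 180°]: 66.2663°.
Δφ = 61.5139 − -23.3881 = 84.9020°.
a = sin²(Δφ/2) + cos φ₁ · cos φ₂ · sin²(Δλ/2) = 0.586354.
c = 2·atan2(√a, √(1−a)) = 1.74437 rad → d = 6371·c ≈ 11113.40 km ≈ 6000.76 nmi.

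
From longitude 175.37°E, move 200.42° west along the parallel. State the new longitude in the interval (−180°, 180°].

Start at +175.37°; shift −200.42° → -25.05°.
-25.05° already lies in (−180°, 180°].

25.05°W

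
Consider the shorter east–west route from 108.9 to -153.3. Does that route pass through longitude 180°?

Yes

Naïve |-153.3 − 108.9| = 262.2° > 180°, so the shorter arc goes the other way round — across 180°.
Signed shortest Δλ = ((-153.3 − 108.9 + 180) mod 360) − 180 = 97.8°.
Going east by 97.8° from +108.9° passes through 180° before reaching -153.3°.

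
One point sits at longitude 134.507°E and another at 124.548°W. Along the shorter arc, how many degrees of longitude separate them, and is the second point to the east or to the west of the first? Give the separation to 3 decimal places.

Raw difference: -124.548 − 134.507 = -259.055°.
Normalise into (−180°, 180°]: -259.055° + 360° = 100.945°.
Positive ⇒ the second point lies to the east; separation 100.945°.

100.945° east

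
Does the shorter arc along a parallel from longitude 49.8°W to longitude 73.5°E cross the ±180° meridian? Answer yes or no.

No

Signed shortest Δλ = ((73.5 − -49.8 + 180) mod 360) − 180 = 123.3°.
Going east by 123.3° from -49.8° reaches +73.5° without touching 180°.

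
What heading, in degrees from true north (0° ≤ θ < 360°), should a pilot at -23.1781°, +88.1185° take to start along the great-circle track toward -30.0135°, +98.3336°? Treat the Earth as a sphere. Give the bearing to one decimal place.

129.0°

Δλ = 98.3336 − 88.1185 = 10.2151°.
θ = atan2( sin Δλ · cos φ₂ , cos φ₁ · sin φ₂ − sin φ₁ · cos φ₂ · cos Δλ )
  = atan2(0.15356, -0.12442) = 129.015° → normalised to [0°, 360°): 129.015°.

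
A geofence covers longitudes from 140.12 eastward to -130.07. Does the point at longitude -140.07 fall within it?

Yes

Band width going east from +140.12° to -130.07°: ((-130.07 − 140.12) mod 360) = 89.81°.
Offset of -140.07° east of the west edge: ((-140.07 − 140.12) mod 360) = 79.81°.
79.81° ≤ 89.81° ⇒ inside.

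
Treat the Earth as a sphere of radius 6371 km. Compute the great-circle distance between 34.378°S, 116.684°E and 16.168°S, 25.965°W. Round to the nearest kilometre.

13146 km

Δλ = -25.965 − 116.684 = -142.649°.
Δφ = -16.168 − -34.378 = 18.210°.
a = sin²(Δφ/2) + cos φ₁ · cos φ₂ · sin²(Δλ/2) = 0.736452.
c = 2·atan2(√a, √(1−a)) = 2.06338 rad → d = 6371·c ≈ 13145.80 km.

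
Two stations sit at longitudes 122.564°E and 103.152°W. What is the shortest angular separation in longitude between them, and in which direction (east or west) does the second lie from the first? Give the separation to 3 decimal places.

134.284° east

Raw difference: -103.152 − 122.564 = -225.716°.
Normalise into (−180°, 180°]: -225.716° + 360° = 134.284°.
Positive ⇒ the second point lies to the east; separation 134.284°.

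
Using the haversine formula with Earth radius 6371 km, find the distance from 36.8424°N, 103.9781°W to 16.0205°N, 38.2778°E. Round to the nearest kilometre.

12930 km

Δλ = 38.2778 − -103.9781 = 142.2559°.
Δφ = 16.0205 − 36.8424 = -20.8219°.
a = sin²(Δφ/2) + cos φ₁ · cos φ₂ · sin²(Δλ/2) = 0.721385.
c = 2·atan2(√a, √(1−a)) = 2.02948 rad → d = 6371·c ≈ 12929.83 km.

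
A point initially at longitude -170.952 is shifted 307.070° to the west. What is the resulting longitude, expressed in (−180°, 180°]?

Start at -170.952°; shift −307.070° → -478.022°.
-478.022° lies outside (−180°, 180°]; add 360° → -118.022°.

-118.022°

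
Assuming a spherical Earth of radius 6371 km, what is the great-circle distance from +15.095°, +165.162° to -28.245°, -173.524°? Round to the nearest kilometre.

Δλ = -173.524 − 165.162 = -338.686°; wrapped into (−180°, 180°]: 21.314°.
Δφ = -28.245 − 15.095 = -43.340°.
a = sin²(Δφ/2) + cos φ₁ · cos φ₂ · sin²(Δλ/2) = 0.165440.
c = 2·atan2(√a, √(1−a)) = 0.83777 rad → d = 6371·c ≈ 5337.45 km.

5337 km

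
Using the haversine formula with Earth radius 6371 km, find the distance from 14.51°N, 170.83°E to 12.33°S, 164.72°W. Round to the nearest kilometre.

Δλ = -164.72 − 170.83 = -335.55°; wrapped into (−180°, 180°]: 24.45°.
Δφ = -12.33 − 14.51 = -26.84°.
a = sin²(Δφ/2) + cos φ₁ · cos φ₂ · sin²(Δλ/2) = 0.096272.
c = 2·atan2(√a, √(1−a)) = 0.63097 rad → d = 6371·c ≈ 4019.90 km.

4020 km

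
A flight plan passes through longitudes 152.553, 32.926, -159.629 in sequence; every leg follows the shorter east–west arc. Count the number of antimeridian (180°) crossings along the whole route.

Leg 1: +152.553° → +32.926°, shortest Δλ = -119.627° (west) — does not cross 180°.
Leg 2: +32.926° → -159.629°, shortest Δλ = 167.445° (east) — crosses 180°.
Total crossings: 1.

1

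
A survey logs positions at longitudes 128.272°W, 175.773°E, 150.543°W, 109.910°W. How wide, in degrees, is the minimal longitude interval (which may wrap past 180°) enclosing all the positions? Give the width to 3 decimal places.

Sort the longitudes: -150.543°, -128.272°, -109.910°, +175.773°.
Eastward gaps between consecutive values (wrapping around): 22.271°, 18.362°, 285.683°, 33.684°.
Largest gap = 285.683° ⇒ minimal covering band is its complement: 360° − 285.683° = 74.317°.
Band runs from +175.773° eastward to -109.910°, crossing the antimeridian.

74.317°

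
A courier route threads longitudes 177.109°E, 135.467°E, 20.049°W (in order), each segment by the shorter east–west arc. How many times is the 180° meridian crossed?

Leg 1: +177.109° → +135.467°, shortest Δλ = -41.642° (west) — does not cross 180°.
Leg 2: +135.467° → -20.049°, shortest Δλ = -155.516° (west) — does not cross 180°.
Total crossings: 0.

0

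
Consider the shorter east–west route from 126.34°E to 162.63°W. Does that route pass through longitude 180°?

Yes

Naïve |-162.63 − 126.34| = 288.97° > 180°, so the shorter arc goes the other way round — across 180°.
Signed shortest Δλ = ((-162.63 − 126.34 + 180) mod 360) − 180 = 71.03°.
Going east by 71.03° from +126.34° passes through 180° before reaching -162.63°.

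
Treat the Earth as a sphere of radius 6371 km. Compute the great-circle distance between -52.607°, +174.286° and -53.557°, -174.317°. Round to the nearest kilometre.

Δλ = -174.317 − 174.286 = -348.603°; wrapped into (−180°, 180°]: 11.397°.
Δφ = -53.557 − -52.607 = -0.950°.
a = sin²(Δφ/2) + cos φ₁ · cos φ₂ · sin²(Δλ/2) = 0.003625.
c = 2·atan2(√a, √(1−a)) = 0.12049 rad → d = 6371·c ≈ 767.67 km.

768 km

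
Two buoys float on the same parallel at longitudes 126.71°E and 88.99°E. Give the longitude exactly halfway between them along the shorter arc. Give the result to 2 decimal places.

Signed shortest Δλ from +126.71° to +88.99° is -37.72°.
Midpoint longitude = +126.71° + (-37.72°)/2 = +126.71° − 18.86° = +107.85°.

107.85°E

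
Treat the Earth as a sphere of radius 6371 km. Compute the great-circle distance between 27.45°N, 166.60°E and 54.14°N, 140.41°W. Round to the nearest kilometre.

5187 km

Δλ = -140.41 − 166.60 = -307.01°; wrapped into (−180°, 180°]: 52.99°.
Δφ = 54.14 − 27.45 = 26.69°.
a = sin²(Δφ/2) + cos φ₁ · cos φ₂ · sin²(Δλ/2) = 0.156738.
c = 2·atan2(√a, √(1−a)) = 0.81410 rad → d = 6371·c ≈ 5186.62 km.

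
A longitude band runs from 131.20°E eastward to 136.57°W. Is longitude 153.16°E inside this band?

Yes

Band width going east from +131.20° to -136.57°: ((-136.57 − 131.20) mod 360) = 92.23°.
Offset of +153.16° east of the west edge: ((153.16 − 131.20) mod 360) = 21.96°.
21.96° ≤ 92.23° ⇒ inside.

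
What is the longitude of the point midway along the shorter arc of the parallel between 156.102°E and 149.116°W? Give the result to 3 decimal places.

176.507°W

Signed shortest Δλ from +156.102° to -149.116° is +54.782°.
Midpoint longitude = +156.102° + (+54.782°)/2 = +156.102° + 27.391° = +183.493°.
Normalise into (−180°, 180°]: -176.507°.
(The naïve average (+156.102 + -149.116)/2 = 3.493° is on the wrong side of the globe.)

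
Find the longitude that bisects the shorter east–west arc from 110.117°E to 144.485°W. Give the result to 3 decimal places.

162.816°E

Signed shortest Δλ from +110.117° to -144.485° is +105.398°.
Midpoint longitude = +110.117° + (+105.398°)/2 = +110.117° + 52.699° = +162.816°.
(The naïve average (+110.117 + -144.485)/2 = -17.184° is on the wrong side of the globe.)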